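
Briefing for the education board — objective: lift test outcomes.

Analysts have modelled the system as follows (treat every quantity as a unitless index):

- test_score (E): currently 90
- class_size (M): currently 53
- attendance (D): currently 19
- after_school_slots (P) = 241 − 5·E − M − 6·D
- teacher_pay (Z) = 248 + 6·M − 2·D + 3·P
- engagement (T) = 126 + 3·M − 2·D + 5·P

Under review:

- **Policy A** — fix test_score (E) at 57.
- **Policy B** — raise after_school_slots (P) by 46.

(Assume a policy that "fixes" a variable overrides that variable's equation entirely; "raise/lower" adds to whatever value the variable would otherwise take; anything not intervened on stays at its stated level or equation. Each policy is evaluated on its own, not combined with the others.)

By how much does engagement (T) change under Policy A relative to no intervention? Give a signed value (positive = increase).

825

Baseline:
  E = 90
  M = 53
  D = 19
  P = 241 − 5·90 − 53 − 6·19 = -376
  T = 126 + 3·53 − 2·19 + 5·(-376) = -1633
Policy A (E := 57):
  E = 57
  M = 53
  D = 19
  P = 241 − 5·57 − 53 − 6·19 = -211
  T = 126 + 3·53 − 2·19 + 5·(-211) = -808
Change in T: -808 − (-1633) = 825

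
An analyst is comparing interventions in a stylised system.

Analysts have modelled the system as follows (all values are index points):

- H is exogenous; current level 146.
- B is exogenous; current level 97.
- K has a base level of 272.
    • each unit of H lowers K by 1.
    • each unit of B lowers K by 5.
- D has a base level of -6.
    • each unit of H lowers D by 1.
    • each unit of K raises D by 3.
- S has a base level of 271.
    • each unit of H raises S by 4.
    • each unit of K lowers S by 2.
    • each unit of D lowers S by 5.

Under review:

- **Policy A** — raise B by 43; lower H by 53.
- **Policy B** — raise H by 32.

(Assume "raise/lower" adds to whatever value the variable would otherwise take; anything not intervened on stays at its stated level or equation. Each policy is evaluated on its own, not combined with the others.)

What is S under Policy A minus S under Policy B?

1445

Policy A (B + 43, H − 53):
  H = 146 − 53 = 93
  B = 97 + 43 = 140
  K = 272 − 93 − 5·140 = -521
  D = -6 − 93 + 3·(-521) = -1662
  S = 271 + 4·93 − 2·(-521) − 5·(-1662) = 9995
Policy B (H + 32):
  H = 146 + 32 = 178
  B = 97
  K = 272 − 178 − 5·97 = -391
  D = -6 − 178 + 3·(-391) = -1357
  S = 271 + 4·178 − 2·(-391) − 5·(-1357) = 8550
S: 9995 − 8550 = 1445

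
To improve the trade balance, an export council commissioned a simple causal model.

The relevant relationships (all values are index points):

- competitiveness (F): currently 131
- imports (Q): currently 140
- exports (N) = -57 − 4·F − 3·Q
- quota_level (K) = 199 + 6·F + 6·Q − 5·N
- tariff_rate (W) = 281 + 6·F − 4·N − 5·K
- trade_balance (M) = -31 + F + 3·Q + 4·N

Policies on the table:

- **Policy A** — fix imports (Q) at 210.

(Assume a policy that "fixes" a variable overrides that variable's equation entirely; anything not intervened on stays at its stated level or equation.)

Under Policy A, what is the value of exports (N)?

Policy A (Q := 210):
  F = 131
  Q = 210
  N = -57 − 4·131 − 3·210 = -1211

-1211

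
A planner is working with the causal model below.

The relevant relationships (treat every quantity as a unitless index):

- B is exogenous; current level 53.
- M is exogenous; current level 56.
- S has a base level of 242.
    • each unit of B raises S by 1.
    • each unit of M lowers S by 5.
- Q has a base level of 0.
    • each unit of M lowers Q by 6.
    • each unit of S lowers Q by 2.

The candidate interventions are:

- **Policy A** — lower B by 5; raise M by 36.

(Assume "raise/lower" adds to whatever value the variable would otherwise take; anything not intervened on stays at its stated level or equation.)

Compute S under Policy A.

-170

Policy A (B − 5, M + 36):
  B = 53 − 5 = 48
  M = 56 + 36 = 92
  S = 242 + 48 − 5·92 = -170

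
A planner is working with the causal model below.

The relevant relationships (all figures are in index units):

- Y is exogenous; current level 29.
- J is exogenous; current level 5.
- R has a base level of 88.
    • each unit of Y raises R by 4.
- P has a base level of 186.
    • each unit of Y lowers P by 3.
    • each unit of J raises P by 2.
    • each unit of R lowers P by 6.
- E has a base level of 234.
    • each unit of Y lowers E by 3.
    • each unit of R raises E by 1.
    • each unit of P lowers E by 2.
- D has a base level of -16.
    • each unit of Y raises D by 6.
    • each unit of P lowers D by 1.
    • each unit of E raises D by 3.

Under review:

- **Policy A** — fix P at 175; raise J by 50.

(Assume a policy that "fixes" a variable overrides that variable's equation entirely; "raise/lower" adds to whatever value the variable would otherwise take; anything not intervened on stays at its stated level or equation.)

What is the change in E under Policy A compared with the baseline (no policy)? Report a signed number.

-2580

Baseline:
  Y = 29
  J = 5
  R = 88 + 4·29 = 204
  P = 186 − 3·29 + 2·5 − 6·204 = -1115
  E = 234 − 3·29 + 204 − 2·(-1115) = 2581
Policy A (P := 175, J + 50):
  Y = 29
  J = 5 + 50 = 55
  R = 88 + 4·29 = 204
  P = 175
  E = 234 − 3·29 + 204 − 2·175 = 1
Change in E: 1 − 2581 = -2580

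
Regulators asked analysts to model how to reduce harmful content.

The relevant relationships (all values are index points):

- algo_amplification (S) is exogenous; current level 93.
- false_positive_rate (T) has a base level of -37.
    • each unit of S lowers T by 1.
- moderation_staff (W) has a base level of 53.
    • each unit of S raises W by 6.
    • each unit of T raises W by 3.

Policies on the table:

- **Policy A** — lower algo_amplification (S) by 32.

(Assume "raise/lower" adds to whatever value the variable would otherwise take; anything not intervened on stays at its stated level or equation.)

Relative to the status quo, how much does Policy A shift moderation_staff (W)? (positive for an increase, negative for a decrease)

-96

Baseline:
  S = 93
  T = -37 − 93 = -130
  W = 53 + 6·93 + 3·(-130) = 221
Policy A (S − 32):
  S = 93 − 32 = 61
  T = -37 − 61 = -98
  W = 53 + 6·61 + 3·(-98) = 125
Change in W: 125 − 221 = -96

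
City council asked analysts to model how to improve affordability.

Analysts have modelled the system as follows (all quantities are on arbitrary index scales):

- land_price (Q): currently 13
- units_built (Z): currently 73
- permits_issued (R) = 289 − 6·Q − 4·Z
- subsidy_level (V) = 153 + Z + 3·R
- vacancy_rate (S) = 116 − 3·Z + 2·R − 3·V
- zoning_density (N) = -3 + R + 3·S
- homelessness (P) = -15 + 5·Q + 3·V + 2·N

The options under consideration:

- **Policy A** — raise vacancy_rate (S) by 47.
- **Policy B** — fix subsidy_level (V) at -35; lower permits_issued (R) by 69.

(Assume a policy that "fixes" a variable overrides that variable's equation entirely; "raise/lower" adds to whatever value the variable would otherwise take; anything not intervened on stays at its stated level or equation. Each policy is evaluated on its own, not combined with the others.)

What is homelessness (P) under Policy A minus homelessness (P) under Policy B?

978

Policy A (S + 47):
  Q = 13
  Z = 73
  R = 289 − 6·13 − 4·73 = -81
  V = 153 + 73 + 3·(-81) = -17
  S = 116 − 3·73 + 2·(-81) − 3·(-17) (+47 from intervention) = -167
  N = -3 + (-81) + 3·(-167) = -585
  P = -15 + 5·13 + 3·(-17) + 2·(-585) = -1171
Policy B (V := -35, R − 69):
  Q = 13
  Z = 73
  R = 289 − 6·13 − 4·73 (−69 from intervention) = -150
  V = -35
  S = 116 − 3·73 + 2·(-150) − 3·(-35) = -298
  N = -3 + (-150) + 3·(-298) = -1047
  P = -15 + 5·13 + 3·(-35) + 2·(-1047) = -2149
P: -1171 − (-2149) = 978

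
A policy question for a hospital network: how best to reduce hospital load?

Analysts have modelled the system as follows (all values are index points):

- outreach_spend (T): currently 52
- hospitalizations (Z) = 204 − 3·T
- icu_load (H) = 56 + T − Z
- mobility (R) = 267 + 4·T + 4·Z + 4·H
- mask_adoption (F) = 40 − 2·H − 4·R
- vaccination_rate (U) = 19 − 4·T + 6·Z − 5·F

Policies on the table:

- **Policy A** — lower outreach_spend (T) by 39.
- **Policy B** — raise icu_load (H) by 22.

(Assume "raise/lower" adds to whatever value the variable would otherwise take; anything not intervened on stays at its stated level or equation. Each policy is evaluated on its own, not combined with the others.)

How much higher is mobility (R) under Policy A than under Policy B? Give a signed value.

Policy A (T − 39):
  T = 52 − 39 = 13
  Z = 204 − 3·13 = 165
  H = 56 + 13 − 165 = -96
  R = 267 + 4·13 + 4·165 + 4·(-96) = 595
Policy B (H + 22):
  T = 52
  Z = 204 − 3·52 = 48
  H = 56 + 52 − 48 (+22 from intervention) = 82
  R = 267 + 4·52 + 4·48 + 4·82 = 995
R: 595 − 995 = -400

-400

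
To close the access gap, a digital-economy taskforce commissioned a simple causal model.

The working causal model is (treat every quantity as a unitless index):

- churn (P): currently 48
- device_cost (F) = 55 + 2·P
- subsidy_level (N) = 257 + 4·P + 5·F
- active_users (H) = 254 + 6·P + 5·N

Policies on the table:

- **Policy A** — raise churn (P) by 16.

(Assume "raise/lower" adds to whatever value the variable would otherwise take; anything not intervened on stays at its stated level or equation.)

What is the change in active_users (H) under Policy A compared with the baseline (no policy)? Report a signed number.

1216

Baseline:
  P = 48
  F = 55 + 2·48 = 151
  N = 257 + 4·48 + 5·151 = 1204
  H = 254 + 6·48 + 5·1204 = 6562
Policy A (P + 16):
  P = 48 + 16 = 64
  F = 55 + 2·64 = 183
  N = 257 + 4·64 + 5·183 = 1428
  H = 254 + 6·64 + 5·1428 = 7778
Change in H: 7778 − 6562 = 1216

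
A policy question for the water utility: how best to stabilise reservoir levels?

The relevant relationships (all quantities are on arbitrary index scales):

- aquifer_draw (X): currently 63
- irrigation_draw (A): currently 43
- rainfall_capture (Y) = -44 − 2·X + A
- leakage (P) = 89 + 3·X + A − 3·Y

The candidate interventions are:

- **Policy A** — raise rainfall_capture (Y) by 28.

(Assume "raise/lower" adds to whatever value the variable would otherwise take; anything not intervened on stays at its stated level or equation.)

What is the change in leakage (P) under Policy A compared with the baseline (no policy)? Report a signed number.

Baseline:
  X = 63
  A = 43
  Y = -44 − 2·63 + 43 = -127
  P = 89 + 3·63 + 43 − 3·(-127) = 702
Policy A (Y + 28):
  X = 63
  A = 43
  Y = -44 − 2·63 + 43 (+28 from intervention) = -99
  P = 89 + 3·63 + 43 − 3·(-99) = 618
Change in P: 618 − 702 = -84

-84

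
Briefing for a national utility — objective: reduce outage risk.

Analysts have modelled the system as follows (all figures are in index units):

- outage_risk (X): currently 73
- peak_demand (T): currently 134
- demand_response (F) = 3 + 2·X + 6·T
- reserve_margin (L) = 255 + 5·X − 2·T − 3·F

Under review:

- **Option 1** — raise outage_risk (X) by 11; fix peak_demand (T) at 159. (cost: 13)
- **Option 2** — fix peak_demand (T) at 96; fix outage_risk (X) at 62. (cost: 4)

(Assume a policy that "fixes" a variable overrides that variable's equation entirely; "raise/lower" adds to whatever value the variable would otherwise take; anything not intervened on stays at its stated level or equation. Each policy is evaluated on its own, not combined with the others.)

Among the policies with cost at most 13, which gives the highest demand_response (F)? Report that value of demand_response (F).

Option 1 (X + 11, T := 159):
  X = 73 + 11 = 84
  T = 159
  F = 3 + 2·84 + 6·159 = 1125
Option 2 (T := 96, X := 62):
  X = 62
  T = 96
  F = 3 + 2·62 + 6·96 = 703
Comparing — Option 1: F=1125, Option 2: F=703. Highest is 1125 (Option 1).

1125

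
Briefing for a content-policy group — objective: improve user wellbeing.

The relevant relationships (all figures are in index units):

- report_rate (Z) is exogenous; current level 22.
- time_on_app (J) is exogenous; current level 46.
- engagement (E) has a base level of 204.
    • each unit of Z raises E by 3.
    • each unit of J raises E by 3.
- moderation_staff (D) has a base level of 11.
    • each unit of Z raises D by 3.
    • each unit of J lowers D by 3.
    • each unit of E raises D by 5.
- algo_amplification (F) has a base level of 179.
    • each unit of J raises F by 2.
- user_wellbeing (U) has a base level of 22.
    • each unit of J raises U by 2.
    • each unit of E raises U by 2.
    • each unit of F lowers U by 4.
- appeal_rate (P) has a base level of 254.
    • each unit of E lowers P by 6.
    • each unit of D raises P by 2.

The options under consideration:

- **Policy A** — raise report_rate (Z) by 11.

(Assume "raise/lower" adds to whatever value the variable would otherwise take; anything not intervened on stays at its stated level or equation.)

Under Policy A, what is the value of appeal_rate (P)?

1962

Policy A (Z + 11):
  Z = 22 + 11 = 33
  J = 46
  E = 204 + 3·33 + 3·46 = 441
  D = 11 + 3·33 − 3·46 + 5·441 = 2177
  P = 254 − 6·441 + 2·2177 = 1962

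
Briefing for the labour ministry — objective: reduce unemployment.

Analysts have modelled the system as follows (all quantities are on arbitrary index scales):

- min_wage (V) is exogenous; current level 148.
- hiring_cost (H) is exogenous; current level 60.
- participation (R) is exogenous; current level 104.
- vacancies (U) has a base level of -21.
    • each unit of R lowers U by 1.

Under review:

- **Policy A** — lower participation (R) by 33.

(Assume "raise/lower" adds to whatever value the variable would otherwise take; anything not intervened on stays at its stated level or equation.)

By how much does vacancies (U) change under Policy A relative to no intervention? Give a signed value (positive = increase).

33

Baseline:
  R = 104
  U = -21 − 104 = -125
Policy A (R − 33):
  R = 104 − 33 = 71
  U = -21 − 71 = -92
Change in U: -92 − (-125) = 33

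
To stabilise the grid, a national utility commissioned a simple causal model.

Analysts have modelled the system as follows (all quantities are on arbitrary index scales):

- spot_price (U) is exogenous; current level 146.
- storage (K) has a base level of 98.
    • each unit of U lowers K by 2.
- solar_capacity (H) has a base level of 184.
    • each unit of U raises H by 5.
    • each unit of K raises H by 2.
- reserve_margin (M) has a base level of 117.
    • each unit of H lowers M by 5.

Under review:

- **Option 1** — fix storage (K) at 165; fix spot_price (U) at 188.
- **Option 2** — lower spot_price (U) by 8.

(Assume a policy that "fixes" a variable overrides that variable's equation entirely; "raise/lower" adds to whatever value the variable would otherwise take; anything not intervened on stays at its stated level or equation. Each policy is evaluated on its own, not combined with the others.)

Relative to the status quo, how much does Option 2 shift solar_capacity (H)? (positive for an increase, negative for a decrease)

Baseline:
  U = 146
  K = 98 − 2·146 = -194
  H = 184 + 5·146 + 2·(-194) = 526
Option 2 (U − 8):
  U = 146 − 8 = 138
  K = 98 − 2·138 = -178
  H = 184 + 5·138 + 2·(-178) = 518
Change in H: 518 − 526 = -8

-8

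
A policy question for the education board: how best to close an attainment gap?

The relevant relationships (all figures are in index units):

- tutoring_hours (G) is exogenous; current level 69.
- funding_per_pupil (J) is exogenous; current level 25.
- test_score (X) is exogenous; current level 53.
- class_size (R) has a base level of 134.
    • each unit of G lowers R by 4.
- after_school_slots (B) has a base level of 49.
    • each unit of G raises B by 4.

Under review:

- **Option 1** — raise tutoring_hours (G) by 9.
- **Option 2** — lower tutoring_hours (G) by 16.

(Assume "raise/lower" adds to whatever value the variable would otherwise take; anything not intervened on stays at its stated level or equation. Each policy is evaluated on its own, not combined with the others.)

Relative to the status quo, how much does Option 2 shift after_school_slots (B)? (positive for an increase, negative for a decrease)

Baseline:
  G = 69
  B = 49 + 4·69 = 325
Option 2 (G − 16):
  G = 69 − 16 = 53
  B = 49 + 4·53 = 261
Change in B: 261 − 325 = -64

-64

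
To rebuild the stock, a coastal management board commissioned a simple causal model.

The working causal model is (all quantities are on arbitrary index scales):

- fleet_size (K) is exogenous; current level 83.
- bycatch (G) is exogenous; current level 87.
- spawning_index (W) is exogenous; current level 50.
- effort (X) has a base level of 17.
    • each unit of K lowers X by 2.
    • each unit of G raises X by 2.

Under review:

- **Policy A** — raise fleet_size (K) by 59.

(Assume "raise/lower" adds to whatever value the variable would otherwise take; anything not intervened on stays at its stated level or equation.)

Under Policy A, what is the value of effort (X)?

Policy A (K + 59):
  K = 83 + 59 = 142
  G = 87
  X = 17 − 2·142 + 2·87 = -93

-93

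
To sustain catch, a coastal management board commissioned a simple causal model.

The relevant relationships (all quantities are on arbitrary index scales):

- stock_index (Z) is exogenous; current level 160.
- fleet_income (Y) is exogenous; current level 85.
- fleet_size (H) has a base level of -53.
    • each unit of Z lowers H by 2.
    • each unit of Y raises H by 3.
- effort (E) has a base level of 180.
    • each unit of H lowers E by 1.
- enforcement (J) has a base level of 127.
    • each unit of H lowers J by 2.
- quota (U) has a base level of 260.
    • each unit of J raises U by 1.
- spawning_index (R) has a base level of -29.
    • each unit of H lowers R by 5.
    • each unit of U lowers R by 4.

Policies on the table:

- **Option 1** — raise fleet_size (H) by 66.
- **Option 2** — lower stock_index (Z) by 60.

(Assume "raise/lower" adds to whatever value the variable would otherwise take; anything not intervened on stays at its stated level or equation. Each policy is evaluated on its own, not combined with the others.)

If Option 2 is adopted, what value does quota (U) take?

Option 2 (Z − 60):
  Z = 160 − 60 = 100
  Y = 85
  H = -53 − 2·100 + 3·85 = 2
  J = 127 − 2·2 = 123
  U = 260 + 123 = 383

383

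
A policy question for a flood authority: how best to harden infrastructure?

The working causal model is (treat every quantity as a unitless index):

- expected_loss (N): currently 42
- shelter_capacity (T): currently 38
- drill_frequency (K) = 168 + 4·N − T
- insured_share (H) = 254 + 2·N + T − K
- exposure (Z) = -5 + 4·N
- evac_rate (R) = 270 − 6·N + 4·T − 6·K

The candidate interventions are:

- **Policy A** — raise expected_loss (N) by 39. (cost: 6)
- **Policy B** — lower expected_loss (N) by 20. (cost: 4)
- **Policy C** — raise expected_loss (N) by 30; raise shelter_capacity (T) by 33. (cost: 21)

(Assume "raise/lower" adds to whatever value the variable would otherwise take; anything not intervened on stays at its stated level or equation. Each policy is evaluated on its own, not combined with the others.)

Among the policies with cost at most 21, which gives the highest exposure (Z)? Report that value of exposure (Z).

319

Policy A (N + 39):
  N = 42 + 39 = 81
  Z = -5 + 4·81 = 319
Policy B (N − 20):
  N = 42 − 20 = 22
  Z = -5 + 4·22 = 83
Policy C (N + 30, T + 33):
  N = 42 + 30 = 72
  Z = -5 + 4·72 = 283
Comparing — Policy A: Z=319, Policy B: Z=83, Policy C: Z=283. Highest is 319 (Policy A).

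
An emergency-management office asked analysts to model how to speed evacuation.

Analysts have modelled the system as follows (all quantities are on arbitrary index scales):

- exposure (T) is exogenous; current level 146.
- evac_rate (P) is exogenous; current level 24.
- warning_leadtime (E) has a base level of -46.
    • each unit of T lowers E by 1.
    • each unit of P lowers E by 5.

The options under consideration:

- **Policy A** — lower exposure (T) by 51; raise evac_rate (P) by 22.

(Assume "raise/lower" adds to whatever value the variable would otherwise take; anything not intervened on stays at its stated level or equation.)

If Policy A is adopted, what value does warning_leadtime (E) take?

Policy A (T − 51, P + 22):
  T = 146 − 51 = 95
  P = 24 + 22 = 46
  E = -46 − 95 − 5·46 = -371

-371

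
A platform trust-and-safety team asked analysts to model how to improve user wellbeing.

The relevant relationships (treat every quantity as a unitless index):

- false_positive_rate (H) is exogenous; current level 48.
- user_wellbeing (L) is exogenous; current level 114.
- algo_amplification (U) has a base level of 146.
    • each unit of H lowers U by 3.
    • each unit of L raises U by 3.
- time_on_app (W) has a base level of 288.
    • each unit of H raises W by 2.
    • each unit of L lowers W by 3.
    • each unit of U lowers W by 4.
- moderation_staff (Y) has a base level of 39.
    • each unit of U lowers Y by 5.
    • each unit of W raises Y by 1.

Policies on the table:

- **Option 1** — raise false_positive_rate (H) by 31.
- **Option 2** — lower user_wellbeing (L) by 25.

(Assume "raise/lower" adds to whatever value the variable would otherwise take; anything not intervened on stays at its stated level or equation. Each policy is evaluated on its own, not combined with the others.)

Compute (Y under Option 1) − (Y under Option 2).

Option 1 (H + 31):
  H = 48 + 31 = 79
  L = 114
  U = 146 − 3·79 + 3·114 = 251
  W = 288 + 2·79 − 3·114 − 4·251 = -900
  Y = 39 − 5·251 + (-900) = -2116
Option 2 (L − 25):
  H = 48
  L = 114 − 25 = 89
  U = 146 − 3·48 + 3·89 = 269
  W = 288 + 2·48 − 3·89 − 4·269 = -959
  Y = 39 − 5·269 + (-959) = -2265
Y: -2116 − (-2265) = 149

149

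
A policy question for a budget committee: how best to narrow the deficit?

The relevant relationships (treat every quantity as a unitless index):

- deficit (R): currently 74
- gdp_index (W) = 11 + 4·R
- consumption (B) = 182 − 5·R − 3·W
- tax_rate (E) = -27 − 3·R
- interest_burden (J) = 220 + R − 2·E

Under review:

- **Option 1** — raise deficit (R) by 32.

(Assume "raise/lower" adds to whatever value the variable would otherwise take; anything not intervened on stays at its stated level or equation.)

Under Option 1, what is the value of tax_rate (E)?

Option 1 (R + 32):
  R = 74 + 32 = 106
  E = -27 − 3·106 = -345

-345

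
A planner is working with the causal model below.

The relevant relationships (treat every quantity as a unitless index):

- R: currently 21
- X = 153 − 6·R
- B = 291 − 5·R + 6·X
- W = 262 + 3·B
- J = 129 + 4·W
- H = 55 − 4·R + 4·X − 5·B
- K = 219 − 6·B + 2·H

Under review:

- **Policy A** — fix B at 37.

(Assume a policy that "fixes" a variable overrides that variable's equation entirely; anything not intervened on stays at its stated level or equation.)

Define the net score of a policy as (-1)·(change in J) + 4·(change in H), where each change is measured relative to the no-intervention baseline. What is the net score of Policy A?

9952

Baseline:
  R = 21
  X = 153 − 6·21 = 27
  B = 291 − 5·21 + 6·27 = 348
  W = 262 + 3·348 = 1306
  J = 129 + 4·1306 = 5353
  H = 55 − 4·21 + 4·27 − 5·348 = -1661
Policy A (B := 37):
  R = 21
  X = 153 − 6·21 = 27
  B = 37
  W = 262 + 3·37 = 373
  J = 129 + 4·373 = 1621
  H = 55 − 4·21 + 4·27 − 5·37 = -106
ΔJ = 1621 − 5353 = -3732; ΔH = -106 − (-1661) = 1555
Score = (-1)·(-3732) + 4·1555 = 9952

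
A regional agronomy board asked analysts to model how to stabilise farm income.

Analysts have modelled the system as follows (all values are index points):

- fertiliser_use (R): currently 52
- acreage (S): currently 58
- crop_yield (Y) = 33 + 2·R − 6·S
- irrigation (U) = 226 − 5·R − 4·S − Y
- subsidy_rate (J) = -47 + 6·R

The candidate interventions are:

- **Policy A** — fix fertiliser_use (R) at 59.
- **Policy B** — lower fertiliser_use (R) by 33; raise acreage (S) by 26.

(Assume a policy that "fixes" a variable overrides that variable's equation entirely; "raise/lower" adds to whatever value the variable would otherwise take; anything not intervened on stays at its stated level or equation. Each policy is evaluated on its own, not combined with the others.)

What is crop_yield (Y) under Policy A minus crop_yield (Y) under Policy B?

Policy A (R := 59):
  R = 59
  S = 58
  Y = 33 + 2·59 − 6·58 = -197
Policy B (R − 33, S + 26):
  R = 52 − 33 = 19
  S = 58 + 26 = 84
  Y = 33 + 2·19 − 6·84 = -433
Y: -197 − (-433) = 236

236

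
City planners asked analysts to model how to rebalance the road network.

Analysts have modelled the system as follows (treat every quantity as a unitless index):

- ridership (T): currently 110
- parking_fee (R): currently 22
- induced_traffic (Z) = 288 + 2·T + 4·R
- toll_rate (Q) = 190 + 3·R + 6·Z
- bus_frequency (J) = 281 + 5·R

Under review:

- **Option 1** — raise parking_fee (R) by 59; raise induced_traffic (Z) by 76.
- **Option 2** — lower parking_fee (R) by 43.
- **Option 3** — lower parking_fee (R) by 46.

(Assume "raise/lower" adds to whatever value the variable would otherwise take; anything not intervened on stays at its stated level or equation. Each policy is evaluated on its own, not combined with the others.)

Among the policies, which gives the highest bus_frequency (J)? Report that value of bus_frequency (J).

Option 1 (R + 59, Z + 76):
  R = 22 + 59 = 81
  J = 281 + 5·81 = 686
Option 2 (R − 43):
  R = 22 − 43 = -21
  J = 281 + 5·(-21) = 176
Option 3 (R − 46):
  R = 22 − 46 = -24
  J = 281 + 5·(-24) = 161
Comparing — Option 1: J=686, Option 2: J=176, Option 3: J=161. Highest is 686 (Option 1).

686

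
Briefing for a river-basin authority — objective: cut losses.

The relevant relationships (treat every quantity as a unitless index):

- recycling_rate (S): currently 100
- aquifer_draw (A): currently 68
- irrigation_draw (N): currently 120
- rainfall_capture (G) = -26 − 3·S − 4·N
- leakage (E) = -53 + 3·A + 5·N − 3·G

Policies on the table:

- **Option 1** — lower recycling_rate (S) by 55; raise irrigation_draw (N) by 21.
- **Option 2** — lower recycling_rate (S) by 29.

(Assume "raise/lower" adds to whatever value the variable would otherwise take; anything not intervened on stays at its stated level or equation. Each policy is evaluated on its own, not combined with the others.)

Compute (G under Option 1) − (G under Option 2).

-6

Option 1 (S − 55, N + 21):
  S = 100 − 55 = 45
  N = 120 + 21 = 141
  G = -26 − 3·45 − 4·141 = -725
Option 2 (S − 29):
  S = 100 − 29 = 71
  N = 120
  G = -26 − 3·71 − 4·120 = -719
G: -725 − (-719) = -6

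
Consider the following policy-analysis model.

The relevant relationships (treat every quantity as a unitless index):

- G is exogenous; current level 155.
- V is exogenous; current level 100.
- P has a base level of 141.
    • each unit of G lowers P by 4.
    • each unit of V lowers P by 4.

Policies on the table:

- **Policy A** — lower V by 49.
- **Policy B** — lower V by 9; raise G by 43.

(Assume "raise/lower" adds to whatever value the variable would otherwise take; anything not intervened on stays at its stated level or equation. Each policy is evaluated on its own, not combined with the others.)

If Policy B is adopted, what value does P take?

-1015

Policy B (V − 9, G + 43):
  G = 155 + 43 = 198
  V = 100 − 9 = 91
  P = 141 − 4·198 − 4·91 = -1015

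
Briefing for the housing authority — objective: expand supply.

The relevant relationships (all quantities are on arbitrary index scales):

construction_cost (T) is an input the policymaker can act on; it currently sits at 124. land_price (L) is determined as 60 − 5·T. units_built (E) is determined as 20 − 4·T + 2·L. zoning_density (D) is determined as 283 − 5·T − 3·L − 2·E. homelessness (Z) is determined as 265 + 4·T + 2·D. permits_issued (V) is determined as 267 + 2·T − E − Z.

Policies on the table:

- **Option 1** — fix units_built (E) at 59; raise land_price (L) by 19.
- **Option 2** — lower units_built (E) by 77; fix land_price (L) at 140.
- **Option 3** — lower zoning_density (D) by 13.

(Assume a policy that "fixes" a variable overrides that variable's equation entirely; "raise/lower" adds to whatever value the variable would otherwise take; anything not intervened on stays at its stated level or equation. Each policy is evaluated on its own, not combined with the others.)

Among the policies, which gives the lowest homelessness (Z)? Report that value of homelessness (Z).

Option 1 (E := 59, L + 19):
  T = 124
  L = 60 − 5·124 (+19 from intervention) = -541
  E = 59
  D = 283 − 5·124 − 3·(-541) − 2·59 = 1168
  Z = 265 + 4·124 + 2·1168 = 3097
Option 2 (E − 77, L := 140):
  T = 124
  L = 140
  E = 20 − 4·124 + 2·140 (−77 from intervention) = -273
  D = 283 − 5·124 − 3·140 − 2·(-273) = -211
  Z = 265 + 4·124 + 2·(-211) = 339
Option 3 (D − 13):
  T = 124
  L = 60 − 5·124 = -560
  E = 20 − 4·124 + 2·(-560) = -1596
  D = 283 − 5·124 − 3·(-560) − 2·(-1596) (−13 from intervention) = 4522
  Z = 265 + 4·124 + 2·4522 = 9805
Comparing — Option 1: Z=3097, Option 2: Z=339, Option 3: Z=9805. Lowest is 339 (Option 2).

339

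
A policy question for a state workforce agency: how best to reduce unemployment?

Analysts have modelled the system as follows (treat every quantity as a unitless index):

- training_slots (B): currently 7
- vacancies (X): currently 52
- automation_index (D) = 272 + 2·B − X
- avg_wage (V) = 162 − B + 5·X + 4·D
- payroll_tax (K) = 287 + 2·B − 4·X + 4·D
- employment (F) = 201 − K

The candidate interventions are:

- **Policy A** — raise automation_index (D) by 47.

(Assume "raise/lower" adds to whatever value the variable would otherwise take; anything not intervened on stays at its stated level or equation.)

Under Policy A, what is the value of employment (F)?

-1016

Policy A (D + 47):
  B = 7
  X = 52
  D = 272 + 2·7 − 52 (+47 from intervention) = 281
  K = 287 + 2·7 − 4·52 + 4·281 = 1217
  F = 201 − 1217 = -1016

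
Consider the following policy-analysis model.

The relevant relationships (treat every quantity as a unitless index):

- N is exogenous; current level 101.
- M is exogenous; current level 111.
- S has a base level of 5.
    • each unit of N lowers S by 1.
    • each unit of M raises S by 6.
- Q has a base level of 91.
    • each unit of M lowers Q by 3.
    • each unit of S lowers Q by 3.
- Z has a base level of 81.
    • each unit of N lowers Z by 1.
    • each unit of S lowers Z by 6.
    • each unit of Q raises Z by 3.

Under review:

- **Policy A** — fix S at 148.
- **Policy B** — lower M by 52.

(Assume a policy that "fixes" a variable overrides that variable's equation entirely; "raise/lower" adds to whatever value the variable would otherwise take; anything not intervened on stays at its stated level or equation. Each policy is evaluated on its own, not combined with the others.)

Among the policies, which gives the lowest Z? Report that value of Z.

Policy A (S := 148):
  N = 101
  M = 111
  S = 148
  Q = 91 − 3·111 − 3·148 = -686
  Z = 81 − 101 − 6·148 + 3·(-686) = -2966
Policy B (M − 52):
  N = 101
  M = 111 − 52 = 59
  S = 5 − 101 + 6·59 = 258
  Q = 91 − 3·59 − 3·258 = -860
  Z = 81 − 101 − 6·258 + 3·(-860) = -4148
Comparing — Policy A: Z=-2966, Policy B: Z=-4148. Lowest is -4148 (Policy B).

-4148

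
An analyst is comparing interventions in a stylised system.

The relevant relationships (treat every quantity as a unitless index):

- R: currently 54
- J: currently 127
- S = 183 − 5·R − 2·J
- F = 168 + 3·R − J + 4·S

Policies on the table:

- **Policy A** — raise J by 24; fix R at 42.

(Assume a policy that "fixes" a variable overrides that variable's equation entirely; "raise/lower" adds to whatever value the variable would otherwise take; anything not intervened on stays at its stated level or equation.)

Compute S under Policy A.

Policy A (J + 24, R := 42):
  R = 42
  J = 127 + 24 = 151
  S = 183 − 5·42 − 2·151 = -329

-329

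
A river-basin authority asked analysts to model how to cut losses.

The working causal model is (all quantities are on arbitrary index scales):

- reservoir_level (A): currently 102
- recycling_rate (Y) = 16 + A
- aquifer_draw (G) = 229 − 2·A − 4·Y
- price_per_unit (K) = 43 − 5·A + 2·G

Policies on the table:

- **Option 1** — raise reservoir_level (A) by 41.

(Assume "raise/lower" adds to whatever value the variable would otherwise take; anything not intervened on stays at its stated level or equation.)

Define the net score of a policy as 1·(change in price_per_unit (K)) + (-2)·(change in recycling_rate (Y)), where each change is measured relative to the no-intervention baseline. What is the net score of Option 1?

Baseline:
  A = 102
  Y = 16 + 102 = 118
  G = 229 − 2·102 − 4·118 = -447
  K = 43 − 5·102 + 2·(-447) = -1361
Option 1 (A + 41):
  A = 102 + 41 = 143
  Y = 16 + 143 = 159
  G = 229 − 2·143 − 4·159 = -693
  K = 43 − 5·143 + 2·(-693) = -2058
ΔK = -2058 − (-1361) = -697; ΔY = 159 − 118 = 41
Score = 1·(-697) + (-2)·41 = -779

-779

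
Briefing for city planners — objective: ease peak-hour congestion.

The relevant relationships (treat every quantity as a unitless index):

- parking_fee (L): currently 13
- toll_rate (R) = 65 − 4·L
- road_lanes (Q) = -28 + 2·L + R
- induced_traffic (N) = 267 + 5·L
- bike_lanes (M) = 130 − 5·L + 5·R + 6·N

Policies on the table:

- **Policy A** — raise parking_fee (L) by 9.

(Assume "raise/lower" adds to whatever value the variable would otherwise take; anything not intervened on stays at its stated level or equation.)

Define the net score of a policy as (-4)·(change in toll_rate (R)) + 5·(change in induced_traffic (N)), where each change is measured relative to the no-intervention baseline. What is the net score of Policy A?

369

Baseline:
  L = 13
  R = 65 − 4·13 = 13
  N = 267 + 5·13 = 332
Policy A (L + 9):
  L = 13 + 9 = 22
  R = 65 − 4·22 = -23
  N = 267 + 5·22 = 377
ΔR = -23 − 13 = -36; ΔN = 377 − 332 = 45
Score = (-4)·(-36) + 5·45 = 369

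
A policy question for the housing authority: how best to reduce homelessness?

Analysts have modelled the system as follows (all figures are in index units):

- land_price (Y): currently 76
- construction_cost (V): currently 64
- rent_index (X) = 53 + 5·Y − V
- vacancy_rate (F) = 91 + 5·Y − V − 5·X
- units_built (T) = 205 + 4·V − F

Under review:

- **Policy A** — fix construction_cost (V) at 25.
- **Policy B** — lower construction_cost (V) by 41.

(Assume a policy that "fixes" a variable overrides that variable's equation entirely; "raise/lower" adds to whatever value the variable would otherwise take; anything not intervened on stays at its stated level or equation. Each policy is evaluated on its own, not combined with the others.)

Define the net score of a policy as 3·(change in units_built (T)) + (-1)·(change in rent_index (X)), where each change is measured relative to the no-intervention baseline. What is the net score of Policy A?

-39

Baseline:
  Y = 76
  V = 64
  X = 53 + 5·76 − 64 = 369
  F = 91 + 5·76 − 64 − 5·369 = -1438
  T = 205 + 4·64 − (-1438) = 1899
Policy A (V := 25):
  Y = 76
  V = 25
  X = 53 + 5·76 − 25 = 408
  F = 91 + 5·76 − 25 − 5·408 = -1594
  T = 205 + 4·25 − (-1594) = 1899
ΔT = 1899 − 1899 = 0; ΔX = 408 − 369 = 39
Score = 3·0 + (-1)·39 = -39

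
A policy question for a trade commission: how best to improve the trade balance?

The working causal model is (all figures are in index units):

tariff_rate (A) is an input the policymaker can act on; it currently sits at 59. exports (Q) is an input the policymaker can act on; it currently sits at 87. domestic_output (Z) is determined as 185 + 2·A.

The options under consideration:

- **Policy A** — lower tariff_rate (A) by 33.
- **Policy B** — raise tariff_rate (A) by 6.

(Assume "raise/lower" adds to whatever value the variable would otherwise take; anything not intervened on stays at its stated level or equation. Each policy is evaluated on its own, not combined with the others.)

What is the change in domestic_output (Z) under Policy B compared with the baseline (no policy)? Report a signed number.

Baseline:
  A = 59
  Z = 185 + 2·59 = 303
Policy B (A + 6):
  A = 59 + 6 = 65
  Z = 185 + 2·65 = 315
Change in Z: 315 − 303 = 12

12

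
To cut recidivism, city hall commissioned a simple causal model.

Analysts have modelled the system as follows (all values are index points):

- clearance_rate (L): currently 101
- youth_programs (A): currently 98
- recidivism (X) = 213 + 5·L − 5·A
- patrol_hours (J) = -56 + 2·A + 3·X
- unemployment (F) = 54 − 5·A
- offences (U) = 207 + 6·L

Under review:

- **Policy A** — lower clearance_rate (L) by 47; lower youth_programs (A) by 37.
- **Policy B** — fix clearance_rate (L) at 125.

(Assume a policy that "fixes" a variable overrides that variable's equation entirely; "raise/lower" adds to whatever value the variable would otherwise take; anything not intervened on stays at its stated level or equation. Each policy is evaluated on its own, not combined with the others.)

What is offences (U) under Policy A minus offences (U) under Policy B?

Policy A (L − 47, A − 37):
  L = 101 − 47 = 54
  U = 207 + 6·54 = 531
Policy B (L := 125):
  L = 125
  U = 207 + 6·125 = 957
U: 531 − 957 = -426

-426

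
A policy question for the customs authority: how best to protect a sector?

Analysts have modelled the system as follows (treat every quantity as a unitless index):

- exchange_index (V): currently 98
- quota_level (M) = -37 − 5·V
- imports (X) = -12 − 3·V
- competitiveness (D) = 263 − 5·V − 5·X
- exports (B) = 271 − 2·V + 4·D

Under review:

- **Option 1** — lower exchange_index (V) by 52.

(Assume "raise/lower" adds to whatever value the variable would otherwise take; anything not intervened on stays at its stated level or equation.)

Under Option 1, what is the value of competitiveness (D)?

Option 1 (V − 52):
  V = 98 − 52 = 46
  X = -12 − 3·46 = -150
  D = 263 − 5·46 − 5·(-150) = 783

783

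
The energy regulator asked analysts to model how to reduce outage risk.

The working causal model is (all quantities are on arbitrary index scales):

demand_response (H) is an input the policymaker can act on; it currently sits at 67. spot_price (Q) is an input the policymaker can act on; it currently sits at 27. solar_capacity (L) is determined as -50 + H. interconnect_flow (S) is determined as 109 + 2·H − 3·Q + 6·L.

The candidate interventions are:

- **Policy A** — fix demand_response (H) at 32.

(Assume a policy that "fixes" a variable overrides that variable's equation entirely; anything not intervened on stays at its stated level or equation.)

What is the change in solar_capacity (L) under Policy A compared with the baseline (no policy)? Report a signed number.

Baseline:
  H = 67
  L = -50 + 67 = 17
Policy A (H := 32):
  H = 32
  L = -50 + 32 = -18
Change in L: -18 − 17 = -35

-35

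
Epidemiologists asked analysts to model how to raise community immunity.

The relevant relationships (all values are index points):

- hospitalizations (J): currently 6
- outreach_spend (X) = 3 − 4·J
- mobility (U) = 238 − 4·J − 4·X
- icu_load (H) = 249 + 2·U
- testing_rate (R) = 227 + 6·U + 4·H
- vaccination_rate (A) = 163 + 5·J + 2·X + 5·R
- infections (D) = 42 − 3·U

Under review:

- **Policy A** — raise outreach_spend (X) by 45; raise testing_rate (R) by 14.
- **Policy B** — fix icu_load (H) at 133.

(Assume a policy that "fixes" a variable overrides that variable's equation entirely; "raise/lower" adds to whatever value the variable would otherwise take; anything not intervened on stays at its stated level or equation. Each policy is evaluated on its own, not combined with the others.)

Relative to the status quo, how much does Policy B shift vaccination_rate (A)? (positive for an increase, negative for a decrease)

Baseline:
  J = 6
  X = 3 − 4·6 = -21
  U = 238 − 4·6 − 4·(-21) = 298
  H = 249 + 2·298 = 845
  R = 227 + 6·298 + 4·845 = 5395
  A = 163 + 5·6 + 2·(-21) + 5·5395 = 27126
Policy B (H := 133):
  J = 6
  X = 3 − 4·6 = -21
  U = 238 − 4·6 − 4·(-21) = 298
  H = 133
  R = 227 + 6·298 + 4·133 = 2547
  A = 163 + 5·6 + 2·(-21) + 5·2547 = 12886
Change in A: 12886 − 27126 = -14240

-14240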